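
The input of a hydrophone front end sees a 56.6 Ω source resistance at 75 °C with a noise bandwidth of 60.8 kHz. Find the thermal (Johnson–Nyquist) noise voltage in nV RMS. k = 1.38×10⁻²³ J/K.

T = 75 °C + 273.15 = 348.15 K
V_n = √(4kTRB)
4kTRB = 4 × 1.38×10⁻²³ × 348.15 × 5.66×10¹ × 6.08×10⁴ = 6.61×10⁻¹⁴ V²
V_n = √(6.61×10⁻¹⁴) = 2.57×10⁻⁷ V = 257 nV

257 nV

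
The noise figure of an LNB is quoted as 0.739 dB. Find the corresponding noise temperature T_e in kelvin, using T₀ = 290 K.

53.8 K

F = 10^(0.739/10) = 1.1855
T_e = (F − 1)·T₀ = (1.1855 − 1) × 290 = 53.8 K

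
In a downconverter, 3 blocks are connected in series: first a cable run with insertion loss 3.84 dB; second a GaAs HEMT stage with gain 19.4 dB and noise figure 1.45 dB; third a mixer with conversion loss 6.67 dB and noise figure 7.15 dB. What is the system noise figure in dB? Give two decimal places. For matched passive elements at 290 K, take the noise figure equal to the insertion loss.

5.44 dB

Convert to linear (a loss of L dB is a gain of −L dB): F_i = 10^(NF_i/10), G_i = 10^(G_i,dB/10)
  Stage 1: F_1 = 10^(3.84/10) = 2.421, G_1 = 10^(−3.84/10) = 0.4130
  Stage 2: F_2 = 10^(1.45/10) = 1.396, G_2 = 10^(19.4/10) = 87.10
  Stage 3: F_3 = 10^(7.15/10) = 5.188, G_3 = 10^(−6.67/10) = 0.2153
Friis cascade:
  F = 2.421 + (1.396 − 1)/0.4130 + (5.188 − 1)/35.97 = 3.497
NF = 10 log₁₀(3.497) = 5.44 dB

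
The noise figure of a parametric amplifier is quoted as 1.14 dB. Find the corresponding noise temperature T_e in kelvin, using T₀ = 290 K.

F = 10^(1.14/10) = 1.30017
T_e = (F − 1)·T₀ = (1.30017 − 1) × 290 = 87.0 K

87.0 K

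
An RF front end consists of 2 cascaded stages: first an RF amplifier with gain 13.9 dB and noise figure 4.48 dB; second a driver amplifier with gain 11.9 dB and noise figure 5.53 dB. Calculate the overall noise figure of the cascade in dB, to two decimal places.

Convert to linear (a loss of L dB is a gain of −L dB): F_i = 10^(NF_i/10), G_i = 10^(G_i,dB/10)
  Stage 1: F_1 = 10^(4.48/10) = 2.805, G_1 = 10^(13.9/10) = 24.55
  Stage 2: F_2 = 10^(5.53/10) = 3.573, G_2 = 10^(11.9/10) = 15.49
Friis cascade:
  F = 2.805 + (3.573 − 1)/24.55 = 2.910
NF = 10 log₁₀(2.910) = 4.64 dB

4.64 dB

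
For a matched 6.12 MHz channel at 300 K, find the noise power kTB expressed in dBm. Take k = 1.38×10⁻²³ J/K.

P_n = kTB = 1.38×10⁻²³ × 300 × 6.12×10⁶ = 2.53×10⁻¹⁴ W
In dBm: 10 log₁₀(2.53×10⁻¹⁴ / 10⁻³) = −106.0 dBm

−106.0 dBm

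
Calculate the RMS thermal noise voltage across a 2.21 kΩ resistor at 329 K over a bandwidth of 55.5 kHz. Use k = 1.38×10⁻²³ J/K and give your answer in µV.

1.49 µV

V_n = √(4kTRB)
4kTRB = 4 × 1.38×10⁻²³ × 329 × 2.21×10³ × 5.55×10⁴ = 2.23×10⁻¹² V²
V_n = √(2.23×10⁻¹²) = 1.49×10⁻⁶ V = 1.49 µV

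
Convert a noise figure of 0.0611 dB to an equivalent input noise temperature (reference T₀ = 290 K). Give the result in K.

F = 10^(0.0611/10) = 1.01417
T_e = (F − 1)·T₀ = (1.01417 − 1) × 290 = 4.11 K

4.11 K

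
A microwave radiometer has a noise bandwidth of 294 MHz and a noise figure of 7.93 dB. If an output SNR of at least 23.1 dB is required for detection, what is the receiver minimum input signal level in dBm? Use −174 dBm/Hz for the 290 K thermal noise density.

−58.3 dBm

Sensitivity = −174 + 10 log₁₀(B) + NF + SNR_min
= −174 + 84.68 + 7.93 + 23.1
= −58.29 dBm → −58.3 dBm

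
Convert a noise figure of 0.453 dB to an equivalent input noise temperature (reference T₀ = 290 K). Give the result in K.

F = 10^(0.453/10) = 1.10994
T_e = (F − 1)·T₀ = (1.10994 − 1) × 290 = 31.9 K

31.9 K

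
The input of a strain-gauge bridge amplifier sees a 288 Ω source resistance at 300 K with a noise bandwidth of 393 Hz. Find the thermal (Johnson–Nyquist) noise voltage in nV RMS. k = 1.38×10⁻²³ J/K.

V_n = √(4kTRB)
4kTRB = 4 × 1.38×10⁻²³ × 300 × 2.88×10² × 3.93×10² = 1.87×10⁻¹⁵ V²
V_n = √(1.87×10⁻¹⁵) = 4.33×10⁻⁸ V = 43.3 nV

43.3 nV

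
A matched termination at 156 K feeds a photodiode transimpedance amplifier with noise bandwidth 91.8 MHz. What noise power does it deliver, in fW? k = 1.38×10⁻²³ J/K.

P_n = kTB = 1.38×10⁻²³ × 156 × 9.18×10⁷ = 1.98×10⁻¹³ W = 198 fW

198 fW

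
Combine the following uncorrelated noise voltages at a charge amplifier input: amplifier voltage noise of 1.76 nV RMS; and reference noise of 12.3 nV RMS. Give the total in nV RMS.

12.4 nV

Uncorrelated sources add in power (mean-square): V_tot = √(ΣV_i²)
V_tot = √[(1.76×10⁻⁹)² + (1.23×10⁻⁸)²] = 1.24×10⁻⁸ V = 12.4 nV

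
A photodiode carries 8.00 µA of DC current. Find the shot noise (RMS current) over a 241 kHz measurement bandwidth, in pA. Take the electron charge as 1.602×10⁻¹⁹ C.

I_n = √(2qI·B)
2qI·B = 2 × 1.602×10⁻¹⁹ × 8.00×10⁻⁶ × 2.41×10⁵ = 6.18×10⁻¹⁹ A²
I_n = √(6.18×10⁻¹⁹) = 7.86×10⁻¹⁰ A = 786 pA

786 pA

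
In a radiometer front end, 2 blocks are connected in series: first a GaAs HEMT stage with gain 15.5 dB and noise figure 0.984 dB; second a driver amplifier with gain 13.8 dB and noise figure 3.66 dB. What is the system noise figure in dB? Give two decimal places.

Convert to linear (a loss of L dB is a gain of −L dB): F_i = 10^(NF_i/10), G_i = 10^(G_i,dB/10)
  Stage 1: F_1 = 10^(0.984/10) = 1.254, G_1 = 10^(15.5/10) = 35.48
  Stage 2: F_2 = 10^(3.66/10) = 2.323, G_2 = 10^(13.8/10) = 23.99
Friis cascade:
  F = 1.254 + (2.323 − 1)/35.48 = 1.292
NF = 10 log₁₀(1.292) = 1.11 dB

1.11 dB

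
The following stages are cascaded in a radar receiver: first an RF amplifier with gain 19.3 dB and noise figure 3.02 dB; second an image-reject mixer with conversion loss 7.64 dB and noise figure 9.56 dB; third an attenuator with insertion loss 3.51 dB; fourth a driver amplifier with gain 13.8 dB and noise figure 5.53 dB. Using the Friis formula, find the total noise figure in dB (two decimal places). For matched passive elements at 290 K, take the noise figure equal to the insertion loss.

4.11 dB

Convert to linear (a loss of L dB is a gain of −L dB): F_i = 10^(NF_i/10), G_i = 10^(G_i,dB/10)
  Stage 1: F_1 = 10^(3.02/10) = 2.004, G_1 = 10^(19.3/10) = 85.11
  Stage 2: F_2 = 10^(9.56/10) = 9.036, G_2 = 10^(−7.64/10) = 0.1722
  Stage 3: F_3 = 10^(3.51/10) = 2.244, G_3 = 10^(−3.51/10) = 0.4457
  Stage 4: F_4 = 10^(5.53/10) = 3.573, G_4 = 10^(13.8/10) = 23.99
Friis cascade:
  F = 2.004 + (9.036 − 1)/85.11 + (2.244 − 1)/14.66 + (3.573 − 1)/6.531 = 2.578
NF = 10 log₁₀(2.578) = 4.11 dB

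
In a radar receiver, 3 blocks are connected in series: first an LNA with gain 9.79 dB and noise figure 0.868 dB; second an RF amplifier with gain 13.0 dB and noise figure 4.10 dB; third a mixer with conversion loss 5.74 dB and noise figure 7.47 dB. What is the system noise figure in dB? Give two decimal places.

Convert to linear (a loss of L dB is a gain of −L dB): F_i = 10^(NF_i/10), G_i = 10^(G_i,dB/10)
  Stage 1: F_1 = 10^(0.868/10) = 1.221, G_1 = 10^(9.79/10) = 9.528
  Stage 2: F_2 = 10^(4.10/10) = 2.570, G_2 = 10^(13.0/10) = 19.95
  Stage 3: F_3 = 10^(7.47/10) = 5.585, G_3 = 10^(−5.74/10) = 0.2667
Friis cascade:
  F = 1.221 + (2.570 − 1)/9.528 + (5.585 − 1)/190.1 = 1.410
NF = 10 log₁₀(1.410) = 1.49 dB

1.49 dB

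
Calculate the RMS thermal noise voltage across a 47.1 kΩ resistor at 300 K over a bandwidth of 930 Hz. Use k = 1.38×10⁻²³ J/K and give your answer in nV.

V_n = √(4kTRB)
4kTRB = 4 × 1.38×10⁻²³ × 300 × 4.71×10⁴ × 9.30×10² = 7.25×10⁻¹³ V²
V_n = √(7.25×10⁻¹³) = 8.52×10⁻⁷ V = 852 nV

852 nV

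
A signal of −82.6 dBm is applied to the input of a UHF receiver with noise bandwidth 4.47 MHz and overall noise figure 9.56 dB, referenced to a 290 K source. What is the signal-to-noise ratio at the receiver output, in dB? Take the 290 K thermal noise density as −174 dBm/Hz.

Noise floor: N = −174 + 10 log₁₀(B) + NF
10 log₁₀(4.47×10⁶) = 66.5 dB
N = −174 + 66.5 + 9.56 = −97.94 dBm
SNR = P_sig − N = −82.6 − (−97.94) = 15.34 dB → 15.3 dB

15.3 dB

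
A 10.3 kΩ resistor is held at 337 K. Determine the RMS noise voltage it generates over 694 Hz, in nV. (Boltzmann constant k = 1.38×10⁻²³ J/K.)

V_n = √(4kTRB)
4kTRB = 4 × 1.38×10⁻²³ × 337 × 1.03×10⁴ × 6.94×10² = 1.33×10⁻¹³ V²
V_n = √(1.33×10⁻¹³) = 3.65×10⁻⁷ V = 365 nV

365 nV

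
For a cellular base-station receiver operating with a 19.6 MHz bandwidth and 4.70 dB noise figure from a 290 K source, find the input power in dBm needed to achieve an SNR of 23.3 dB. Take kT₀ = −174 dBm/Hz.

−73.1 dBm

Sensitivity = −174 + 10 log₁₀(B) + NF + SNR_min
= −174 + 72.92 + 4.70 + 23.3
= −73.08 dBm → −73.1 dBm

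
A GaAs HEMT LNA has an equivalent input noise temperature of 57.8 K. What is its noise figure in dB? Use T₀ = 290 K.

F = 1 + T_e/T₀ = 1 + 57.8/290 = 1.19931
NF = 10 log₁₀(1.19931) = 0.789 dB

0.789 dB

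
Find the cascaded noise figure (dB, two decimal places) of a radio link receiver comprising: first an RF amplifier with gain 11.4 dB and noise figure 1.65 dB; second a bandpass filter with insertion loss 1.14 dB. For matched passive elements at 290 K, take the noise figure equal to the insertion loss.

Convert to linear (a loss of L dB is a gain of −L dB): F_i = 10^(NF_i/10), G_i = 10^(G_i,dB/10)
  Stage 1: F_1 = 10^(1.65/10) = 1.462, G_1 = 10^(11.4/10) = 13.80
  Stage 2: F_2 = 10^(1.14/10) = 1.300, G_2 = 10^(−1.14/10) = 0.7691
Friis cascade:
  F = 1.462 + (1.300 − 1)/13.80 = 1.484
NF = 10 log₁₀(1.484) = 1.71 dB

1.71 dB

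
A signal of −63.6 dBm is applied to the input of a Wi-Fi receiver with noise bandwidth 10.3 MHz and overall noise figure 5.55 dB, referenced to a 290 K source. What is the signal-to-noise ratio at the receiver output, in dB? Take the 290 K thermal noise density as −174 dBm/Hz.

34.7 dB

Noise floor: N = −174 + 10 log₁₀(B) + NF
10 log₁₀(1.03×10⁷) = 70.13 dB
N = −174 + 70.13 + 5.55 = −98.32 dBm
SNR = P_sig − N = −63.6 − (−98.32) = 34.72 dB → 34.7 dB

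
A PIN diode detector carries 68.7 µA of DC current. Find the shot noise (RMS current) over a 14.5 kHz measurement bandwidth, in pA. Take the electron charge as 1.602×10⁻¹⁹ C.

I_n = √(2qI·B)
2qI·B = 2 × 1.602×10⁻¹⁹ × 6.87×10⁻⁵ × 1.45×10⁴ = 3.19×10⁻¹⁹ A²
I_n = √(3.19×10⁻¹⁹) = 5.65×10⁻¹⁰ A = 565 pA

565 pA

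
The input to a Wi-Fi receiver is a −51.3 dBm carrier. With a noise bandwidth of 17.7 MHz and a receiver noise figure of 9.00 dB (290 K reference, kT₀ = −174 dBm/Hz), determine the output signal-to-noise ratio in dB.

41.2 dB

Noise floor: N = −174 + 10 log₁₀(B) + NF
10 log₁₀(1.77×10⁷) = 72.48 dB
N = −174 + 72.48 + 9.00 = −92.52 dBm
SNR = P_sig − N = −51.3 − (−92.52) = 41.22 dB → 41.2 dB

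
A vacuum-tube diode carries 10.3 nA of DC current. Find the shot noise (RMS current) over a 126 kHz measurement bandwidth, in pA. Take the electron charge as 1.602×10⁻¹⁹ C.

20.4 pA

I_n = √(2qI·B)
2qI·B = 2 × 1.602×10⁻¹⁹ × 1.03×10⁻⁸ × 1.26×10⁵ = 4.16×10⁻²² A²
I_n = √(4.16×10⁻²²) = 2.04×10⁻¹¹ A = 20.4 pA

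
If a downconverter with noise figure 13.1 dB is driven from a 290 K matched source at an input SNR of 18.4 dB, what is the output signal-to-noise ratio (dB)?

5.3 dB

By definition F = SNR_in/SNR_out, so in dB: SNR_out = SNR_in − NF
SNR_out = 18.4 − 13.1 = 5.3 dB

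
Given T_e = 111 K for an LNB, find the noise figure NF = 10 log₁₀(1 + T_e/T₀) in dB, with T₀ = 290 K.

1.41 dB

F = 1 + T_e/T₀ = 1 + 111/290 = 1.38276
NF = 10 log₁₀(1.38276) = 1.41 dB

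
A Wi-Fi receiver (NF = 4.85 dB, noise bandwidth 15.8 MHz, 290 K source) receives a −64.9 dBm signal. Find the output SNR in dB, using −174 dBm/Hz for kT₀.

32.3 dB

Noise floor: N = −174 + 10 log₁₀(B) + NF
10 log₁₀(1.58×10⁷) = 71.99 dB
N = −174 + 71.99 + 4.85 = −97.16 dBm
SNR = P_sig − N = −64.9 − (−97.16) = 32.26 dB → 32.3 dB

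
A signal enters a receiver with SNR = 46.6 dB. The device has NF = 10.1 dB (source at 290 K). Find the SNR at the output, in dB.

By definition F = SNR_in/SNR_out, so in dB: SNR_out = SNR_in − NF
SNR_out = 46.6 − 10.1 = 36.5 dB

36.5 dB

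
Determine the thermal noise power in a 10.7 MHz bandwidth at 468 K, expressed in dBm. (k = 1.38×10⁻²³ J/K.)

−101.6 dBm

P_n = kTB = 1.38×10⁻²³ × 468 × 1.07×10⁷ = 6.91×10⁻¹⁴ W
In dBm: 10 log₁₀(6.91×10⁻¹⁴ / 10⁻³) = −101.6 dBm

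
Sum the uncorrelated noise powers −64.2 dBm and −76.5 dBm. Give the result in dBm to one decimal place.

−64.0 dBm

Convert to linear, add, convert back:
P₁ = 3.80×10⁻¹⁰ W, P₂ = 2.24×10⁻¹¹ W
P_tot = 4.03×10⁻¹⁰ W → 10 log₁₀(P_tot / 10⁻³) = −64.0 dBm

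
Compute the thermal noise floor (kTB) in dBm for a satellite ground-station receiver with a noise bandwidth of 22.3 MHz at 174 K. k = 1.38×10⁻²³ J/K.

P_n = kTB = 1.38×10⁻²³ × 174 × 2.23×10⁷ = 5.35×10⁻¹⁴ W
In dBm: 10 log₁₀(5.35×10⁻¹⁴ / 10⁻³) = −102.7 dBm

−102.7 dBm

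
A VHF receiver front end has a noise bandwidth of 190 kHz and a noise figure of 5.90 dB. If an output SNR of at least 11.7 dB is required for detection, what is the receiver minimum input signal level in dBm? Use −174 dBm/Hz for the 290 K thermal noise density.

Sensitivity = −174 + 10 log₁₀(B) + NF + SNR_min
= −174 + 52.79 + 5.90 + 11.7
= −103.61 dBm → −103.6 dBm

−103.6 dBm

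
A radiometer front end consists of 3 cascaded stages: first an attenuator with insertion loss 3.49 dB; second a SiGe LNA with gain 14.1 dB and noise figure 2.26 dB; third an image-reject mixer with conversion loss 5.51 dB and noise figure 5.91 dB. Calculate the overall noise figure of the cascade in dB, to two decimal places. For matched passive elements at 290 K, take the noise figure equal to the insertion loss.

6.03 dB

Convert to linear (a loss of L dB is a gain of −L dB): F_i = 10^(NF_i/10), G_i = 10^(G_i,dB/10)
  Stage 1: F_1 = 10^(3.49/10) = 2.234, G_1 = 10^(−3.49/10) = 0.4477
  Stage 2: F_2 = 10^(2.26/10) = 1.683, G_2 = 10^(14.1/10) = 25.70
  Stage 3: F_3 = 10^(5.91/10) = 3.899, G_3 = 10^(−5.51/10) = 0.2812
Friis cascade:
  F = 2.234 + (1.683 − 1)/0.4477 + (3.899 − 1)/11.51 = 4.010
NF = 10 log₁₀(4.010) = 6.03 dB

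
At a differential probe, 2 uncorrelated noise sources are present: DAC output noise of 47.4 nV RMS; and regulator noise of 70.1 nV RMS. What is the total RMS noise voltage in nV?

84.6 nV

Uncorrelated sources add in power (mean-square): V_tot = √(ΣV_i²)
V_tot = √[(4.74×10⁻⁸)² + (7.01×10⁻⁸)²] = 8.46×10⁻⁸ V = 84.6 nV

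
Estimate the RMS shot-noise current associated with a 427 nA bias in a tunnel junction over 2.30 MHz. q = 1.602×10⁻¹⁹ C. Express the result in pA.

I_n = √(2qI·B)
2qI·B = 2 × 1.602×10⁻¹⁹ × 4.27×10⁻⁷ × 2.30×10⁶ = 3.15×10⁻¹⁹ A²
I_n = √(3.15×10⁻¹⁹) = 5.61×10⁻¹⁰ A = 561 pA

561 pA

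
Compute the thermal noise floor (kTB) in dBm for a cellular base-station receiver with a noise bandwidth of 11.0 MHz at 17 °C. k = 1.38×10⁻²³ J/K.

T = 17 °C + 273.15 = 290.15 K
P_n = kTB = 1.38×10⁻²³ × 290.15 × 1.10×10⁷ = 4.40×10⁻¹⁴ W
In dBm: 10 log₁₀(4.40×10⁻¹⁴ / 10⁻³) = −103.6 dBm

−103.6 dBm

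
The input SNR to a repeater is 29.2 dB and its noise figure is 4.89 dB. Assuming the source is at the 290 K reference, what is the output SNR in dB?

By definition F = SNR_in/SNR_out, so in dB: SNR_out = SNR_in − NF
SNR_out = 29.2 − 4.89 = 24.31 dB

24.31 dB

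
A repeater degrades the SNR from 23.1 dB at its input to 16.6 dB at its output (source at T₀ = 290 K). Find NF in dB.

NF (dB) = SNR_in(dB) − SNR_out(dB) when the source is at T₀
NF = 23.1 − 16.6 = 6.5 dB

6.5 dB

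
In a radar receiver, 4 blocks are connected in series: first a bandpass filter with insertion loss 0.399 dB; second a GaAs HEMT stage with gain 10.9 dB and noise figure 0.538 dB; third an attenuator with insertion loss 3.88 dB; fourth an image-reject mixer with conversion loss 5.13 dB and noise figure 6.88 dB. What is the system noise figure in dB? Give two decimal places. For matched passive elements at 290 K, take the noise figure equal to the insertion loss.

Convert to linear (a loss of L dB is a gain of −L dB): F_i = 10^(NF_i/10), G_i = 10^(G_i,dB/10)
  Stage 1: F_1 = 10^(0.399/10) = 1.096, G_1 = 10^(−0.399/10) = 0.9122
  Stage 2: F_2 = 10^(0.538/10) = 1.132, G_2 = 10^(10.9/10) = 12.30
  Stage 3: F_3 = 10^(3.88/10) = 2.443, G_3 = 10^(−3.88/10) = 0.4093
  Stage 4: F_4 = 10^(6.88/10) = 4.875, G_4 = 10^(−5.13/10) = 0.3069
Friis cascade:
  F = 1.096 + (1.132 − 1)/0.9122 + (2.443 − 1)/11.22 + (4.875 − 1)/4.593 = 2.213
NF = 10 log₁₀(2.213) = 3.45 dB

3.45 dB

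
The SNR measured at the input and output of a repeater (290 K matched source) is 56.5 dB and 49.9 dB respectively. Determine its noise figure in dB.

6.6 dB

NF (dB) = SNR_in(dB) − SNR_out(dB) when the source is at T₀
NF = 56.5 − 49.9 = 6.6 dB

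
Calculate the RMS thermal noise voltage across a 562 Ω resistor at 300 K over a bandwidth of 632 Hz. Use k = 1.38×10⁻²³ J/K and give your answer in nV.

76.7 nV

V_n = √(4kTRB)
4kTRB = 4 × 1.38×10⁻²³ × 300 × 5.62×10² × 6.32×10² = 5.88×10⁻¹⁵ V²
V_n = √(5.88×10⁻¹⁵) = 7.67×10⁻⁸ V = 76.7 nV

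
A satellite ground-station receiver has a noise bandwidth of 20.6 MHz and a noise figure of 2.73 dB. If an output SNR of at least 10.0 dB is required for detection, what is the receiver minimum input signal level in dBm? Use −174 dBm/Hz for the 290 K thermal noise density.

Sensitivity = −174 + 10 log₁₀(B) + NF + SNR_min
= −174 + 73.14 + 2.73 + 10.0
= −88.13 dBm → −88.1 dBm

−88.1 dBm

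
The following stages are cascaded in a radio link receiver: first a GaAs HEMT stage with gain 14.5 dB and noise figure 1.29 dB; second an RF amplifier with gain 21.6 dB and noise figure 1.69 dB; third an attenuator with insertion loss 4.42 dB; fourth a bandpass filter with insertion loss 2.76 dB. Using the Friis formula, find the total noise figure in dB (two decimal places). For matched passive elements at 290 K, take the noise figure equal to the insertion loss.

1.35 dB

Convert to linear (a loss of L dB is a gain of −L dB): F_i = 10^(NF_i/10), G_i = 10^(G_i,dB/10)
  Stage 1: F_1 = 10^(1.29/10) = 1.346, G_1 = 10^(14.5/10) = 28.18
  Stage 2: F_2 = 10^(1.69/10) = 1.476, G_2 = 10^(21.6/10) = 144.5
  Stage 3: F_3 = 10^(4.42/10) = 2.767, G_3 = 10^(−4.42/10) = 0.3614
  Stage 4: F_4 = 10^(2.76/10) = 1.888, G_4 = 10^(−2.76/10) = 0.5297
Friis cascade:
  F = 1.346 + (1.476 − 1)/28.18 + (2.767 − 1)/4074 + (1.888 − 1)/1472 = 1.364
NF = 10 log₁₀(1.364) = 1.35 dB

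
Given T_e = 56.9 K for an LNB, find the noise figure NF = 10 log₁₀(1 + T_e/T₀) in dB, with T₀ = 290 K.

F = 1 + T_e/T₀ = 1 + 56.9/290 = 1.19621
NF = 10 log₁₀(1.19621) = 0.778 dB

0.778 dB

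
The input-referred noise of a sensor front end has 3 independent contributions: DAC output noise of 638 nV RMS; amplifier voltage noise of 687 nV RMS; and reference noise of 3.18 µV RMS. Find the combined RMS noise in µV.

Uncorrelated sources add in power (mean-square): V_tot = √(ΣV_i²)
V_tot = √[(6.38×10⁻⁷)² + (6.87×10⁻⁷)² + (3.18×10⁻⁶)²] = 3.32×10⁻⁶ V = 3.32 µV

3.32 µV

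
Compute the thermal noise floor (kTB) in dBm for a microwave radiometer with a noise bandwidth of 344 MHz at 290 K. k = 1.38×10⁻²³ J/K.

−88.6 dBm

P_n = kTB = 1.38×10⁻²³ × 290 × 3.44×10⁸ = 1.38×10⁻¹² W
In dBm: 10 log₁₀(1.38×10⁻¹² / 10⁻³) = −88.6 dBm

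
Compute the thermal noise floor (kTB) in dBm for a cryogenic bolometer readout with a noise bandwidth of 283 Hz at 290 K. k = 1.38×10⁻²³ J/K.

−149.5 dBm

P_n = kTB = 1.38×10⁻²³ × 290 × 2.83×10² = 1.13×10⁻¹⁸ W
In dBm: 10 log₁₀(1.13×10⁻¹⁸ / 10⁻³) = −149.5 dBm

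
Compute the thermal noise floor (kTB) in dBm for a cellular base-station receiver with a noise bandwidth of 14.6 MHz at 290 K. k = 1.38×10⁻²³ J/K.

−102.3 dBm

P_n = kTB = 1.38×10⁻²³ × 290 × 1.46×10⁷ = 5.84×10⁻¹⁴ W
In dBm: 10 log₁₀(5.84×10⁻¹⁴ / 10⁻³) = −102.3 dBm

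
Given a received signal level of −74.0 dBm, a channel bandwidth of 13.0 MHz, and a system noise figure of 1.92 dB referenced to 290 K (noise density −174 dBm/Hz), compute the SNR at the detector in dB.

26.9 dB

Noise floor: N = −174 + 10 log₁₀(B) + NF
10 log₁₀(1.30×10⁷) = 71.14 dB
N = −174 + 71.14 + 1.92 = −100.94 dBm
SNR = P_sig − N = −74.0 − (−100.94) = 26.94 dB → 26.9 dB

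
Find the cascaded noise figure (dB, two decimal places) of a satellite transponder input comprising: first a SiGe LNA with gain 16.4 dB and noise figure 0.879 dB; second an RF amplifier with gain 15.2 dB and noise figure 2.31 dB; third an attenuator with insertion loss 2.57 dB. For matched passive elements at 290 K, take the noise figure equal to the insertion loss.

0.94 dB

Convert to linear (a loss of L dB is a gain of −L dB): F_i = 10^(NF_i/10), G_i = 10^(G_i,dB/10)
  Stage 1: F_1 = 10^(0.879/10) = 1.224, G_1 = 10^(16.4/10) = 43.65
  Stage 2: F_2 = 10^(2.31/10) = 1.702, G_2 = 10^(15.2/10) = 33.11
  Stage 3: F_3 = 10^(2.57/10) = 1.807, G_3 = 10^(−2.57/10) = 0.5534
Friis cascade:
  F = 1.224 + (1.702 − 1)/43.65 + (1.807 − 1)/1445 = 1.241
NF = 10 log₁₀(1.241) = 0.94 dB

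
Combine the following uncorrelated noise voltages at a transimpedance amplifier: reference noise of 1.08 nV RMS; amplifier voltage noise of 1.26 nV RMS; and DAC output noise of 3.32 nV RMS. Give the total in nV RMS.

3.71 nV

Uncorrelated sources add in power (mean-square): V_tot = √(ΣV_i²)
V_tot = √[(1.08×10⁻⁹)² + (1.26×10⁻⁹)² + (3.32×10⁻⁹)²] = 3.71×10⁻⁹ V = 3.71 nV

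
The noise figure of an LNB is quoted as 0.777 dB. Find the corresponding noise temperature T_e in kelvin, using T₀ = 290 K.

56.8 K

F = 10^(0.777/10) = 1.19591
T_e = (F − 1)·T₀ = (1.19591 − 1) × 290 = 56.8 K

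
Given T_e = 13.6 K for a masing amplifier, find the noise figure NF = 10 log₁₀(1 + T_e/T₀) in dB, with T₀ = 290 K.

F = 1 + T_e/T₀ = 1 + 13.6/290 = 1.0469
NF = 10 log₁₀(1.0469) = 0.199 dB

0.199 dB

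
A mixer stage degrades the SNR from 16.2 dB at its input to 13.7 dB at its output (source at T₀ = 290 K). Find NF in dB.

NF (dB) = SNR_in(dB) − SNR_out(dB) when the source is at T₀
NF = 16.2 − 13.7 = 2.5 dB

2.5 dB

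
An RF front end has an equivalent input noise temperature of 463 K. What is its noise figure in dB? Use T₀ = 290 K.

4.14 dB

F = 1 + T_e/T₀ = 1 + 463/290 = 2.59655
NF = 10 log₁₀(2.59655) = 4.14 dB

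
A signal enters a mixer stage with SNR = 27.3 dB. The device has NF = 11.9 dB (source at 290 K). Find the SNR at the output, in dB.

15.4 dB

By definition F = SNR_in/SNR_out, so in dB: SNR_out = SNR_in − NF
SNR_out = 27.3 − 11.9 = 15.4 dB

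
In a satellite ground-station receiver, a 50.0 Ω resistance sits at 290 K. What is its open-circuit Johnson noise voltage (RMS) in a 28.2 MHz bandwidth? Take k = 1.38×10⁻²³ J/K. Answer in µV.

V_n = √(4kTRB)
4kTRB = 4 × 1.38×10⁻²³ × 290 × 5.00×10¹ × 2.82×10⁷ = 2.26×10⁻¹¹ V²
V_n = √(2.26×10⁻¹¹) = 4.75×10⁻⁶ V = 4.75 µV

4.75 µV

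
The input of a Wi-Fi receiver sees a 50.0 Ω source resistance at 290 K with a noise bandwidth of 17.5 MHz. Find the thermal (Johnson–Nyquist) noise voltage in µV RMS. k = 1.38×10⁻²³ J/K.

3.74 µV

V_n = √(4kTRB)
4kTRB = 4 × 1.38×10⁻²³ × 290 × 5.00×10¹ × 1.75×10⁷ = 1.40×10⁻¹¹ V²
V_n = √(1.40×10⁻¹¹) = 3.74×10⁻⁶ V = 3.74 µV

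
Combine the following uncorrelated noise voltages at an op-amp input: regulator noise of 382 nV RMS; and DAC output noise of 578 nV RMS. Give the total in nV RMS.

Uncorrelated sources add in power (mean-square): V_tot = √(ΣV_i²)
V_tot = √[(3.82×10⁻⁷)² + (5.78×10⁻⁷)²] = 6.93×10⁻⁷ V = 693 nV

693 nV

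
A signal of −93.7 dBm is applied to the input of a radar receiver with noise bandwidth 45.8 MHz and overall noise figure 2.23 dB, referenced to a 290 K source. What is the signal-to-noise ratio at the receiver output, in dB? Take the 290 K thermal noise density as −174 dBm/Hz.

1.5 dB

Noise floor: N = −174 + 10 log₁₀(B) + NF
10 log₁₀(4.58×10⁷) = 76.61 dB
N = −174 + 76.61 + 2.23 = −95.16 dBm
SNR = P_sig − N = −93.7 − (−95.16) = 1.46 dB → 1.5 dB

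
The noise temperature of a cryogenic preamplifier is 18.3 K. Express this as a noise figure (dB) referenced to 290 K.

0.266 dB

F = 1 + T_e/T₀ = 1 + 18.3/290 = 1.0631
NF = 10 log₁₀(1.0631) = 0.266 dB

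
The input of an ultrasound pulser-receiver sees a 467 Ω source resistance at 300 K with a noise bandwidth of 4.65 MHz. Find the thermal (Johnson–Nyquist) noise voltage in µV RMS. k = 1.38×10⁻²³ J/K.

6.00 µV

V_n = √(4kTRB)
4kTRB = 4 × 1.38×10⁻²³ × 300 × 4.67×10² × 4.65×10⁶ = 3.60×10⁻¹¹ V²
V_n = √(3.60×10⁻¹¹) = 6.00×10⁻⁶ V = 6.00 µV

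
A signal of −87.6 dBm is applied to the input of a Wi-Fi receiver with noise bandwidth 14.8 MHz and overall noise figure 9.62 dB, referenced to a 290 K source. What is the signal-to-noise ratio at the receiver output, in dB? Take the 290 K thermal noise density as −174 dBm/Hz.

5.1 dB

Noise floor: N = −174 + 10 log₁₀(B) + NF
10 log₁₀(1.48×10⁷) = 71.7 dB
N = −174 + 71.7 + 9.62 = −92.68 dBm
SNR = P_sig − N = −87.6 − (−92.68) = 5.08 dB → 5.1 dB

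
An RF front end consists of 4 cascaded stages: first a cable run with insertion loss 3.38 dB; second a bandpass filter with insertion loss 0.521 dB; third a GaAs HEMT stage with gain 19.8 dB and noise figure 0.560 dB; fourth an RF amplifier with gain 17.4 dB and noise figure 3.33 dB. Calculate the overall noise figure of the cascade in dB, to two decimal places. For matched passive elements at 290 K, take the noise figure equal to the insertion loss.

4.51 dB

Convert to linear (a loss of L dB is a gain of −L dB): F_i = 10^(NF_i/10), G_i = 10^(G_i,dB/10)
  Stage 1: F_1 = 10^(3.38/10) = 2.178, G_1 = 10^(−3.38/10) = 0.4592
  Stage 2: F_2 = 10^(0.521/10) = 1.127, G_2 = 10^(−0.521/10) = 0.8870
  Stage 3: F_3 = 10^(0.560/10) = 1.138, G_3 = 10^(19.8/10) = 95.50
  Stage 4: F_4 = 10^(3.33/10) = 2.153, G_4 = 10^(17.4/10) = 54.95
Friis cascade:
  F = 2.178 + (1.127 − 1)/0.4592 + (1.138 − 1)/0.4073 + (2.153 − 1)/38.90 = 2.823
NF = 10 log₁₀(2.823) = 4.51 dB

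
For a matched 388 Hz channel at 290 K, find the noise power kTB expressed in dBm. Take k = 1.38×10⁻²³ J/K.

−148.1 dBm

P_n = kTB = 1.38×10⁻²³ × 290 × 3.88×10² = 1.55×10⁻¹⁸ W
In dBm: 10 log₁₀(1.55×10⁻¹⁸ / 10⁻³) = −148.1 dBm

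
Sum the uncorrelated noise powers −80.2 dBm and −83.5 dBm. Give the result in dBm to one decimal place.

Convert to linear, add, convert back:
P₁ = 9.55×10⁻¹² W, P₂ = 4.47×10⁻¹² W
P_tot = 1.40×10⁻¹¹ W → 10 log₁₀(P_tot / 10⁻³) = −78.5 dBm

−78.5 dBm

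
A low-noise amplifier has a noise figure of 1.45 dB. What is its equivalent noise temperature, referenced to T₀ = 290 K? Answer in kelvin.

F = 10^(1.45/10) = 1.39637
T_e = (F − 1)·T₀ = (1.39637 − 1) × 290 = 115 K

115 K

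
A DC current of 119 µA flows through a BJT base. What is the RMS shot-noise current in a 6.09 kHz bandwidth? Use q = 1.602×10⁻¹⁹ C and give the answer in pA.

482 pA

I_n = √(2qI·B)
2qI·B = 2 × 1.602×10⁻¹⁹ × 1.19×10⁻⁴ × 6.09×10³ = 2.32×10⁻¹⁹ A²
I_n = √(2.32×10⁻¹⁹) = 4.82×10⁻¹⁰ A = 482 pA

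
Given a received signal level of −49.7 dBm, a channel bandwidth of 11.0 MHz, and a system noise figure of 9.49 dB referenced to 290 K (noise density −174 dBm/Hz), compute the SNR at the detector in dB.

Noise floor: N = −174 + 10 log₁₀(B) + NF
10 log₁₀(1.10×10⁷) = 70.41 dB
N = −174 + 70.41 + 9.49 = −94.10 dBm
SNR = P_sig − N = −49.7 − (−94.10) = 44.40 dB → 44.4 dB

44.4 dB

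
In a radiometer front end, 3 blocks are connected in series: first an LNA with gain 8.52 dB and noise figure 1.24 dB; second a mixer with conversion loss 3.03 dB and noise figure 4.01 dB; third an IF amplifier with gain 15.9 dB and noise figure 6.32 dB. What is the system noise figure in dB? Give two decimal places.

Convert to linear (a loss of L dB is a gain of −L dB): F_i = 10^(NF_i/10), G_i = 10^(G_i,dB/10)
  Stage 1: F_1 = 10^(1.24/10) = 1.330, G_1 = 10^(8.52/10) = 7.112
  Stage 2: F_2 = 10^(4.01/10) = 2.518, G_2 = 10^(−3.03/10) = 0.4977
  Stage 3: F_3 = 10^(6.32/10) = 4.285, G_3 = 10^(15.9/10) = 38.90
Friis cascade:
  F = 1.330 + (2.518 − 1)/7.112 + (4.285 − 1)/3.540 = 2.472
NF = 10 log₁₀(2.472) = 3.93 dB

3.93 dB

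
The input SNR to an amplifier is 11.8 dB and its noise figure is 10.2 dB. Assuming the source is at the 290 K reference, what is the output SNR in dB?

By definition F = SNR_in/SNR_out, so in dB: SNR_out = SNR_in − NF
SNR_out = 11.8 − 10.2 = 1.6 dB

1.6 dB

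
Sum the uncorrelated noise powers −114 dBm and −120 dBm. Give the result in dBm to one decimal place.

−113.0 dBm

Convert to linear, add, convert back:
P₁ = 3.98×10⁻¹⁵ W, P₂ = 1.00×10⁻¹⁵ W
P_tot = 4.98×10⁻¹⁵ W → 10 log₁₀(P_tot / 10⁻³) = −113.0 dBm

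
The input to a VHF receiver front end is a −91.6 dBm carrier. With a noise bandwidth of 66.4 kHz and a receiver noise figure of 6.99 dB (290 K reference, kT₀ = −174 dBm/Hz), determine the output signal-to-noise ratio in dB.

Noise floor: N = −174 + 10 log₁₀(B) + NF
10 log₁₀(6.64×10⁴) = 48.22 dB
N = −174 + 48.22 + 6.99 = −118.79 dBm
SNR = P_sig − N = −91.6 − (−118.79) = 27.19 dB → 27.2 dB

27.2 dB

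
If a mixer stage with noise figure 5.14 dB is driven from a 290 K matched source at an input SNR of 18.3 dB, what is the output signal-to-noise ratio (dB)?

13.16 dB

By definition F = SNR_in/SNR_out, so in dB: SNR_out = SNR_in − NF
SNR_out = 18.3 − 5.14 = 13.16 dB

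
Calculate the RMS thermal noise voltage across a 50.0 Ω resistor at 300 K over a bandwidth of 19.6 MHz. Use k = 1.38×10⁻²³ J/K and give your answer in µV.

V_n = √(4kTRB)
4kTRB = 4 × 1.38×10⁻²³ × 300 × 5.00×10¹ × 1.96×10⁷ = 1.62×10⁻¹¹ V²
V_n = √(1.62×10⁻¹¹) = 4.03×10⁻⁶ V = 4.03 µV

4.03 µV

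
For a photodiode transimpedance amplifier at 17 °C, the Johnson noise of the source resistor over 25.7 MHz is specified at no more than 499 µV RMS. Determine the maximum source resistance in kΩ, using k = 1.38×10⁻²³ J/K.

T = 17 °C + 273.15 = 290.15 K
Johnson–Nyquist: V_n = √(4kTRB) ⇒ R = V_n² / (4kTB)
4kTB = 4 × 1.38×10⁻²³ × 290.15 × 2.57×10⁷ = 4.12×10⁻¹³
R = (4.99×10⁻⁴)² / 4.12×10⁻¹³ = 6.05×10⁵ Ω = 605 kΩ

605 kΩ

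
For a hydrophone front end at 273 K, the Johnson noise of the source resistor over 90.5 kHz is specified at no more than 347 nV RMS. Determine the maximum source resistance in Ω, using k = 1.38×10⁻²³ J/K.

Johnson–Nyquist: V_n = √(4kTRB) ⇒ R = V_n² / (4kTB)
4kTB = 4 × 1.38×10⁻²³ × 273 × 9.05×10⁴ = 1.36×10⁻¹⁵
R = (3.47×10⁻⁷)² / 1.36×10⁻¹⁵ = 8.83×10¹ Ω = 88.3 Ω

88.3 Ω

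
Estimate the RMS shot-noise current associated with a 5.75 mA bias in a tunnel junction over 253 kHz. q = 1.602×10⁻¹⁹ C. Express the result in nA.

I_n = √(2qI·B)
2qI·B = 2 × 1.602×10⁻¹⁹ × 5.75×10⁻³ × 2.53×10⁵ = 4.66×10⁻¹⁶ A²
I_n = √(4.66×10⁻¹⁶) = 2.16×10⁻⁸ A = 21.6 nA

21.6 nA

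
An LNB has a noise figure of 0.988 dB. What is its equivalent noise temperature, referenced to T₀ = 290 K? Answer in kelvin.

74.1 K

F = 10^(0.988/10) = 1.25545
T_e = (F − 1)·T₀ = (1.25545 − 1) × 290 = 74.1 K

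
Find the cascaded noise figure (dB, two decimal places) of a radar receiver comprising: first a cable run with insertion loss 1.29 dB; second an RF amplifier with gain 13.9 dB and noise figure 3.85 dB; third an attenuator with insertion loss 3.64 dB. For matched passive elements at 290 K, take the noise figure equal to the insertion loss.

5.23 dB

Convert to linear (a loss of L dB is a gain of −L dB): F_i = 10^(NF_i/10), G_i = 10^(G_i,dB/10)
  Stage 1: F_1 = 10^(1.29/10) = 1.346, G_1 = 10^(−1.29/10) = 0.7430
  Stage 2: F_2 = 10^(3.85/10) = 2.427, G_2 = 10^(13.9/10) = 24.55
  Stage 3: F_3 = 10^(3.64/10) = 2.312, G_3 = 10^(−3.64/10) = 0.4325
Friis cascade:
  F = 1.346 + (2.427 − 1)/0.7430 + (2.312 − 1)/18.24 = 3.338
NF = 10 log₁₀(3.338) = 5.23 dB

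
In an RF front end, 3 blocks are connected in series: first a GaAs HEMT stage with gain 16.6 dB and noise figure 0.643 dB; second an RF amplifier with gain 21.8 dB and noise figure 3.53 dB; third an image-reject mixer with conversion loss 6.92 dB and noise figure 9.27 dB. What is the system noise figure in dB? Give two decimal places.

Convert to linear (a loss of L dB is a gain of −L dB): F_i = 10^(NF_i/10), G_i = 10^(G_i,dB/10)
  Stage 1: F_1 = 10^(0.643/10) = 1.160, G_1 = 10^(16.6/10) = 45.71
  Stage 2: F_2 = 10^(3.53/10) = 2.254, G_2 = 10^(21.8/10) = 151.4
  Stage 3: F_3 = 10^(9.27/10) = 8.453, G_3 = 10^(−6.92/10) = 0.2032
Friis cascade:
  F = 1.160 + (2.254 − 1)/45.71 + (8.453 − 1)/6918 = 1.188
NF = 10 log₁₀(1.188) = 0.75 dB

0.75 dB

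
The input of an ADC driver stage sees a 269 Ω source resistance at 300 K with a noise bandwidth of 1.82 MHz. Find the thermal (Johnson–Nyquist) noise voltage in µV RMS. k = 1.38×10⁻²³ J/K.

2.85 µV

V_n = √(4kTRB)
4kTRB = 4 × 1.38×10⁻²³ × 300 × 2.69×10² × 1.82×10⁶ = 8.11×10⁻¹² V²
V_n = √(8.11×10⁻¹²) = 2.85×10⁻⁶ V = 2.85 µV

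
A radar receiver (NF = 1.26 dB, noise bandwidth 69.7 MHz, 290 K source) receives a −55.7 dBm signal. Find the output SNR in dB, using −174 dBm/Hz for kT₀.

Noise floor: N = −174 + 10 log₁₀(B) + NF
10 log₁₀(6.97×10⁷) = 78.43 dB
N = −174 + 78.43 + 1.26 = −94.31 dBm
SNR = P_sig − N = −55.7 − (−94.31) = 38.61 dB → 38.6 dB

38.6 dB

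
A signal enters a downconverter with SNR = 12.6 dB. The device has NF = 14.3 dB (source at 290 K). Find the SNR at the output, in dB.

By definition F = SNR_in/SNR_out, so in dB: SNR_out = SNR_in − NF
SNR_out = 12.6 − 14.3 = −1.7 dB

−1.7 dB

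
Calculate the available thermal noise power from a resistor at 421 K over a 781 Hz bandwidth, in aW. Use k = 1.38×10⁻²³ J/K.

4.54 aW

P_n = kTB = 1.38×10⁻²³ × 421 × 7.81×10² = 4.54×10⁻¹⁸ W = 4.54 aW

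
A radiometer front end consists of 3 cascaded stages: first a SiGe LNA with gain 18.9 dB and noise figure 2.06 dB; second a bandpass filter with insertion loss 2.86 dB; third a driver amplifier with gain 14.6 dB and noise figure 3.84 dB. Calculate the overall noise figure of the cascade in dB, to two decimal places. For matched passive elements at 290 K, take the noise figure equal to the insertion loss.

2.19 dB

Convert to linear (a loss of L dB is a gain of −L dB): F_i = 10^(NF_i/10), G_i = 10^(G_i,dB/10)
  Stage 1: F_1 = 10^(2.06/10) = 1.607, G_1 = 10^(18.9/10) = 77.62
  Stage 2: F_2 = 10^(2.86/10) = 1.932, G_2 = 10^(−2.86/10) = 0.5176
  Stage 3: F_3 = 10^(3.84/10) = 2.421, G_3 = 10^(14.6/10) = 28.84
Friis cascade:
  F = 1.607 + (1.932 − 1)/77.62 + (2.421 − 1)/40.18 = 1.654
NF = 10 log₁₀(1.654) = 2.19 dB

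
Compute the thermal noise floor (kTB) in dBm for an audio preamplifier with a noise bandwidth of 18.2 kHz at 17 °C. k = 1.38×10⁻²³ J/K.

−131.4 dBm

T = 17 °C + 273.15 = 290.15 K
P_n = kTB = 1.38×10⁻²³ × 290.15 × 1.82×10⁴ = 7.29×10⁻¹⁷ W
In dBm: 10 log₁₀(7.29×10⁻¹⁷ / 10⁻³) = −131.4 dBm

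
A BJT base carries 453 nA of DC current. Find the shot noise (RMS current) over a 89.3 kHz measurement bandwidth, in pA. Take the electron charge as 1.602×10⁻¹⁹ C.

114 pA

I_n = √(2qI·B)
2qI·B = 2 × 1.602×10⁻¹⁹ × 4.53×10⁻⁷ × 8.93×10⁴ = 1.30×10⁻²⁰ A²
I_n = √(1.30×10⁻²⁰) = 1.14×10⁻¹⁰ A = 114 pA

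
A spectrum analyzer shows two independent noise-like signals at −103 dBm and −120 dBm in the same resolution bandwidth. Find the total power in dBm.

Convert to linear, add, convert back:
P₁ = 5.01×10⁻¹⁴ W, P₂ = 1.00×10⁻¹⁵ W
P_tot = 5.11×10⁻¹⁴ W → 10 log₁₀(P_tot / 10⁻³) = −102.9 dBm

−102.9 dBm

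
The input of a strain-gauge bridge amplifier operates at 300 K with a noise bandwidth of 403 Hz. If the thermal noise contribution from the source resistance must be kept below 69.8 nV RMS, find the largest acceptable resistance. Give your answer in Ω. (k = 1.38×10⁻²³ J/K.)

730 Ω

Johnson–Nyquist: V_n = √(4kTRB) ⇒ R = V_n² / (4kTB)
4kTB = 4 × 1.38×10⁻²³ × 300 × 4.03×10² = 6.67×10⁻¹⁸
R = (6.98×10⁻⁸)² / 6.67×10⁻¹⁸ = 7.30×10² Ω = 730 Ω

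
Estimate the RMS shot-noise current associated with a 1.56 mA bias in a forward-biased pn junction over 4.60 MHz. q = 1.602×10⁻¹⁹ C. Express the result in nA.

I_n = √(2qI·B)
2qI·B = 2 × 1.602×10⁻¹⁹ × 1.56×10⁻³ × 4.60×10⁶ = 2.30×10⁻¹⁵ A²
I_n = √(2.30×10⁻¹⁵) = 4.79×10⁻⁸ A = 47.9 nA

47.9 nA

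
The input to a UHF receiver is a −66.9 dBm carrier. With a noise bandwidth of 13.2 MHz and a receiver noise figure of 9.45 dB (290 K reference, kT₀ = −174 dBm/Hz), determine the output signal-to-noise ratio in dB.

Noise floor: N = −174 + 10 log₁₀(B) + NF
10 log₁₀(1.32×10⁷) = 71.21 dB
N = −174 + 71.21 + 9.45 = −93.34 dBm
SNR = P_sig − N = −66.9 − (−93.34) = 26.44 dB → 26.4 dB

26.4 dB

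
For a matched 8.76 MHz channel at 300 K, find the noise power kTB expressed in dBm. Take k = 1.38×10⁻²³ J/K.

P_n = kTB = 1.38×10⁻²³ × 300 × 8.76×10⁶ = 3.63×10⁻¹⁴ W
In dBm: 10 log₁₀(3.63×10⁻¹⁴ / 10⁻³) = −104.4 dBm

−104.4 dBm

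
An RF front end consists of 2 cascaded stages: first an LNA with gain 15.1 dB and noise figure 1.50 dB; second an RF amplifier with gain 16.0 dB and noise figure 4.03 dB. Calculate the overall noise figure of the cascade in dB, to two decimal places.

1.64 dB

Convert to linear (a loss of L dB is a gain of −L dB): F_i = 10^(NF_i/10), G_i = 10^(G_i,dB/10)
  Stage 1: F_1 = 10^(1.50/10) = 1.413, G_1 = 10^(15.1/10) = 32.36
  Stage 2: F_2 = 10^(4.03/10) = 2.529, G_2 = 10^(16.0/10) = 39.81
Friis cascade:
  F = 1.413 + (2.529 − 1)/32.36 = 1.460
NF = 10 log₁₀(1.460) = 1.64 dB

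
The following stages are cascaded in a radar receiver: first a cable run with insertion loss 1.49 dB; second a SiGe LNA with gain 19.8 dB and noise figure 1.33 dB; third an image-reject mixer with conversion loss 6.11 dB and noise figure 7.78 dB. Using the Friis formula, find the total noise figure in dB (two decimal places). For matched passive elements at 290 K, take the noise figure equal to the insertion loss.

Convert to linear (a loss of L dB is a gain of −L dB): F_i = 10^(NF_i/10), G_i = 10^(G_i,dB/10)
  Stage 1: F_1 = 10^(1.49/10) = 1.409, G_1 = 10^(−1.49/10) = 0.7096
  Stage 2: F_2 = 10^(1.33/10) = 1.358, G_2 = 10^(19.8/10) = 95.50
  Stage 3: F_3 = 10^(7.78/10) = 5.998, G_3 = 10^(−6.11/10) = 0.2449
Friis cascade:
  F = 1.409 + (1.358 − 1)/0.7096 + (5.998 − 1)/67.76 = 1.988
NF = 10 log₁₀(1.988) = 2.98 dB

2.98 dB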